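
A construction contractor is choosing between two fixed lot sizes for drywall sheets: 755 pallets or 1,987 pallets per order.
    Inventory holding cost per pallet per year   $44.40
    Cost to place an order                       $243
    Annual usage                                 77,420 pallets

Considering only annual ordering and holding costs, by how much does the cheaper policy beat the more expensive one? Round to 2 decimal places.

$11,900.51

Annual cost at Q: ordering D·S/Q plus holding Q·H/2.
TC(755) = (77,420/755)×243 + (755/2)×44.4 = $41,678.96
TC(1,987) = (77,420/1,987)×243 + (1,987/2)×44.4 = $53,579.47
Cheaper: Q = 755.  Difference = $11,900.51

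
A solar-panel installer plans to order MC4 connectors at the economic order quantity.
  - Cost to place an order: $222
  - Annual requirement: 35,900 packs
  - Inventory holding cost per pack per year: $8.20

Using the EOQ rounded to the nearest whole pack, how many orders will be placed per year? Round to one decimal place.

Q* = √(2·D·S / H) = √(2·35,900·222 / 8.2) = √1,943,853.7 ≈ 1,394.22 → Q = 1,394
N = D/Q = 35,900/1,394 ≈ 25.753 orders/yr

25.8 orders per year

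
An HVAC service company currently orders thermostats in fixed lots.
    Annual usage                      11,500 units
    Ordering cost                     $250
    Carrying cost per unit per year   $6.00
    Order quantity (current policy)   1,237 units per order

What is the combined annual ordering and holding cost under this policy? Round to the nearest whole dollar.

$6,035

Orders/yr = 11,500/1,237 = 9.297; ordering cost = 9.297 × $250 = $2,324.17
Average inventory = 1,237/2 = 618.5; holding cost = 618.5 × $6 = $3,711.00
Total = $2,324.17 + $3,711.00 = $6,035.17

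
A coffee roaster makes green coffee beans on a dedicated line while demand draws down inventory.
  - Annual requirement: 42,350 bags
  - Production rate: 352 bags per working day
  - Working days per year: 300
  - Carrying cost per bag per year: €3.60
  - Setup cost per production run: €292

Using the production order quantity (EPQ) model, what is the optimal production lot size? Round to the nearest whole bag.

3,387 bags

Daily demand d = 42,350/300 = 141.167; p = 352; 1 − d/p = 0.59896
EPQ = √(2DS / (H(1 − d/p)))
    = √(2 × 42,350 × 292 / (3.6 × 0.59896)) ≈ 3,386.75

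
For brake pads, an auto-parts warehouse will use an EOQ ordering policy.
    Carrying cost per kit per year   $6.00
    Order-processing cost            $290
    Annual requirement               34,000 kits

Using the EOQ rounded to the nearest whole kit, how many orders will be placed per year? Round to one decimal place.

18.8 orders per year

Optimal lot size Q* = (2 × 34,000 × $290 / $6)^½ ≈ 1,812.92 → Q = 1,813
Orders per year = D/Q = 34,000 / 1,813 = 18.753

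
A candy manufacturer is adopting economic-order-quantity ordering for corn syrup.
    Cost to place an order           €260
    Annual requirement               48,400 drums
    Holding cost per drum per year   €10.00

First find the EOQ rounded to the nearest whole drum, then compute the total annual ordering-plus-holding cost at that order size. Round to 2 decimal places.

Optimal lot size Q* = (2 × 48,400 × €260 / €10)^½ ≈ 1,586.44 → Q = 1,586 drums
Orders/yr = 48,400/1,586 = 30.517; ordering cost = 30.517 × €260 = €7,934.43
Average inventory = 1,586/2 = 793; holding cost = 793 × €10 = €7,930.00
Total = €7,934.43 + €7,930.00 = €15,864.43

€15,864.43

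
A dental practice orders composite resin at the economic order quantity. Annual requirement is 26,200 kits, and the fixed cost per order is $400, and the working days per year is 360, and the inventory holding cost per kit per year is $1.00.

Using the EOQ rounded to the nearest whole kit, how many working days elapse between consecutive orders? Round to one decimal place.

62.9 days

2DS/H = 2·26,200·400/1 = 20,960,000.00
EOQ = √20,960,000.00 ≈ 4,578.21 → Q = 4,578 kits
T = Q/D × 360 days = 4,578/26,200 × 360 = 62.904 days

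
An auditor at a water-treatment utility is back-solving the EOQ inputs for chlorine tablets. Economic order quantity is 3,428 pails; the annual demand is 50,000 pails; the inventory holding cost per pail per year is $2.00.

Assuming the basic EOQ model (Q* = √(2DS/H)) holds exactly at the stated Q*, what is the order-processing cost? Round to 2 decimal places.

Since Q* = (2DS/H)^½, squaring gives Q*²·H = 2DS.
S = Q²H / (2D) = 3,428² × 2 / (2 × 50,000) = 235.0237

$235.02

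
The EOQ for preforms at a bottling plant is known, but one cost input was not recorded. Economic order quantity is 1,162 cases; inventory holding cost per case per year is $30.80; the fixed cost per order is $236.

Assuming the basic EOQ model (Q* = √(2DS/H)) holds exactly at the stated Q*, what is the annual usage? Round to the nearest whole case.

88,109 cases per year

EOQ relation: Q² = 2DS/H, so rearrange for the unknown.
D = Q²H / (2S) = 1,162² × 30.8 / (2 × 236) = 88,109.14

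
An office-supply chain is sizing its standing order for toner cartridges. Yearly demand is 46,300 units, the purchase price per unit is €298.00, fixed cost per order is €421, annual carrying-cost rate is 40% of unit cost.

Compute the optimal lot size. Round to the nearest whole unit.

H = i·C = 0.4 × €298 = €119.2000 per unit-year
EOQ = √(2DS/H) = √(2 × 46,300 × 421 / 119.2)
    = √(327,052.01) ≈ 571.88

572 units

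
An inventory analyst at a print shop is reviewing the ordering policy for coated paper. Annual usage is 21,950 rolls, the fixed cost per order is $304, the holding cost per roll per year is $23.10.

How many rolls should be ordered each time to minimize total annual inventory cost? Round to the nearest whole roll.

Optimal lot size Q* = (2 × 21,950 × $304 / $23.1)^½ ≈ 760.09

760 rolls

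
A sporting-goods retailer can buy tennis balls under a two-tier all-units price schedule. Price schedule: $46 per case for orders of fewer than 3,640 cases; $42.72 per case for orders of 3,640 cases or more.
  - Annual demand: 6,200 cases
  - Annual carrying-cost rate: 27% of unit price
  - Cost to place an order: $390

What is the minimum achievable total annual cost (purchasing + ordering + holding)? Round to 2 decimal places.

$286,520.89

H₁ = 27%×$46 = $12.4200;  H₂ = 27%×$42.72 = $11.5344
EOQ₁ = √(2×6,200×390/12.4200) = 624.00  (< 3,640, feasible at tier 1)
EOQ₂ = √(2×6,200×390/11.5344) = 647.51  (< 3,640 → use Q = 3,640 at tier-2 price)
TC(tier 1 (EOQ₁), Q≈624.0) = $292,950.04
TC(tier 2, Q≈3,640.0) = $286,520.89
Minimum at tier 2: $286,520.89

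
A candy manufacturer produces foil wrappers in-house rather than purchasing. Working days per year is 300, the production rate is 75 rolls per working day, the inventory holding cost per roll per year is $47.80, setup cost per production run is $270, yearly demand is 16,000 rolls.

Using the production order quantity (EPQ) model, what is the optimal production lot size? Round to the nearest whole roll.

d = 16,000/300 = 53.3333 rolls/day;  effective holding cost H(1 − d/p) = 47.8·(1 − 53.3333/75) = 13.80889
Q* = √(2DS / H_eff) = √(2·16,000·270 / 13.80889) ≈ 791.00

791 rolls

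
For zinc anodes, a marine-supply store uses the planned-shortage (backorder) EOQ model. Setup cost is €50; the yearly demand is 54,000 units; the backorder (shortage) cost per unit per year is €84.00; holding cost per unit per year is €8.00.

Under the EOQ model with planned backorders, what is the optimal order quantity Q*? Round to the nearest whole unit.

Basic EOQ = √(2·54,000·50/8) = 821.584
Backorder adjustment √((H+b)/b) = √((8+84)/84) = 1.0465
Q* = 821.584 × 1.0465 ≈ 859.82

860 units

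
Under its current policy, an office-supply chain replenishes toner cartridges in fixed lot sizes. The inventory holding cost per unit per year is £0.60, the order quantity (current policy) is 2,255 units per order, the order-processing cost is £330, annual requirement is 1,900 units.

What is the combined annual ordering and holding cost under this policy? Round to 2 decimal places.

Orders/yr = 1,900/2,255 = 0.843; ordering cost = 0.843 × £330 = £278.05
Average inventory = 2,255/2 = 1127.5; holding cost = 1127.5 × £0.6 = £676.50
Total = £278.05 + £676.50 = £954.55

£954.55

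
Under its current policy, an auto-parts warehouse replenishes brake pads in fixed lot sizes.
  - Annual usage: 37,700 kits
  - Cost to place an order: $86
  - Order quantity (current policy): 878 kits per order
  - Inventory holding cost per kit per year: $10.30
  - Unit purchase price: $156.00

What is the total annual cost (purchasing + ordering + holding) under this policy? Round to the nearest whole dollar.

Orders/yr = 37,700/878 = 42.938; ordering cost = 42.938 × $86 = $3,692.71
Average inventory = 878/2 = 439; holding cost = 439 × $10.3 = $4,521.70
Purchase cost = D·C = 37,700 × 156 = $5,881,200.00
Total = $3,692.71 + $4,521.70 + $5,881,200.00 = $5,889,414.41

$5,889,414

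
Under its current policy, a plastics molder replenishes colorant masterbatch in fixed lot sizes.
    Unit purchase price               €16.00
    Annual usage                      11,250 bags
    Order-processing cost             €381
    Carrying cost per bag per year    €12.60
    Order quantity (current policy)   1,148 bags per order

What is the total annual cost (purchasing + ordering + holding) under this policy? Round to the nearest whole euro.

€190,966

Ordering: D/Q × S = 11,250/1,148 × €381 = €3,733.67
Holding:  Q/2 × H = 1,148/2 × €12.6 = €7,232.40
Purchase cost = D·C = 11,250 × 16 = €180,000.00
Total = €3,733.67 + €7,232.40 + €180,000.00 = €190,966.07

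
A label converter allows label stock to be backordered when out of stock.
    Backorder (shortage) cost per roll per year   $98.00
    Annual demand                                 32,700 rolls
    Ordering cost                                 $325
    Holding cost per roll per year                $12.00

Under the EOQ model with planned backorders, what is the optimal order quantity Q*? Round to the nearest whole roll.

Basic EOQ = √(2·32,700·325/12) = 1,330.883
Backorder adjustment √((H+b)/b) = √((12+98)/98) = 1.0595
Q* = 1,330.883 × 1.0595 ≈ 1,410.01

1,410 rolls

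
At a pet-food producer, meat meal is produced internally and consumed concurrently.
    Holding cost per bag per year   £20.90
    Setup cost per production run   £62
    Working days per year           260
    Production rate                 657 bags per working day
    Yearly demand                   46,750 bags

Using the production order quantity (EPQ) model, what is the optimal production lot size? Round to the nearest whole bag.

Daily demand d = 46,750/260 = 179.808; p = 657; 1 − d/p = 0.72632
EPQ = √(2DS / (H(1 − d/p)))
    = √(2 × 46,750 × 62 / (20.9 × 0.72632)) ≈ 617.97

618 bags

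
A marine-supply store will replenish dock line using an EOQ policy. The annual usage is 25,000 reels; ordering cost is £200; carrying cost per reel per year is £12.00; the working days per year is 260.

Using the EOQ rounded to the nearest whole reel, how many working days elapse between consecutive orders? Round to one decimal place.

9.5 days

EOQ = √(2DS/H) = √(2 × 25,000 × 200 / 12)
    = √(833,333.33) ≈ 912.87 → Q = 913 reels
T = Q/D × 260 days = 913/25,000 × 260 = 9.495 days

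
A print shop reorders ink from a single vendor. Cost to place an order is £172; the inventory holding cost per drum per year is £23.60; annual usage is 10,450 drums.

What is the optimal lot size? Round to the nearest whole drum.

390 drums

EOQ = √(2DS/H) = √(2 × 10,450 × 172 / 23.6)
    = √(152,322.03) ≈ 390.28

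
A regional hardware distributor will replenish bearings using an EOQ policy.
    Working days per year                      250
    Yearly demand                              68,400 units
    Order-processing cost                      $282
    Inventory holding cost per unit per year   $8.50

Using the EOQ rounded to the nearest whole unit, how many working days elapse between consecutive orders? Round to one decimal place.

EOQ = √(2DS/H) = √(2 × 68,400 × 282 / 8.5)
    = √(4,538,541.18) ≈ 2,130.39 → Q = 2,130 units
T = Q/D × 250 days = 2,130/68,400 × 250 = 7.785 days

7.8 days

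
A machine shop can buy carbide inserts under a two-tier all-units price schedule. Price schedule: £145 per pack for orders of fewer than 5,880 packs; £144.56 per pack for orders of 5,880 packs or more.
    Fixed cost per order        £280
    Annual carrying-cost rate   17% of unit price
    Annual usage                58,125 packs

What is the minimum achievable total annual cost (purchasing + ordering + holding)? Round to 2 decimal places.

£8,456,450.92

H₁ = 17%×£145 = £24.6500;  H₂ = 17%×£144.56 = £24.5752
EOQ₁ = √(2×58,125×280/24.6500) = 1,149.12  (< 5,880, feasible at tier 1)
EOQ₂ = √(2×58,125×280/24.5752) = 1,150.87  (< 5,880 → use Q = 5,880 at tier-2 price)
TC(tier 1 (EOQ₁), Q≈1,149.1) = £8,456,450.92
TC(tier 2, Q≈5,880.0) = £8,477,568.95
Minimum at tier 1 (EOQ₁): £8,456,450.92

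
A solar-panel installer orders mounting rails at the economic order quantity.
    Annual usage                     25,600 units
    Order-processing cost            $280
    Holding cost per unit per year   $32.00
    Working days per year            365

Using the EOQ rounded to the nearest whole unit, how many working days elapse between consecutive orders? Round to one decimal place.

9.5 days

EOQ = √(2DS/H) = √(2 × 25,600 × 280 / 32)
    = √(448,000.00) ≈ 669.33 → Q = 669 units
Cycle time = (working days × Q)/D = (365 × 669) / 25,600 = 9.538 days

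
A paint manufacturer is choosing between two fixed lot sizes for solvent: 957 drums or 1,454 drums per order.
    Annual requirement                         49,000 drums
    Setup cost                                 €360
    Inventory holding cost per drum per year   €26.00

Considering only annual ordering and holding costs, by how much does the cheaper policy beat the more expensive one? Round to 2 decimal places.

€160.45

Annual cost at Q: ordering D·S/Q plus holding Q·H/2.
TC(957) = (49,000/957)×360 + (957/2)×26 = €30,873.60
TC(1,454) = (49,000/1,454)×360 + (1,454/2)×26 = €31,034.05
Cheaper: Q = 957.  Difference = €160.45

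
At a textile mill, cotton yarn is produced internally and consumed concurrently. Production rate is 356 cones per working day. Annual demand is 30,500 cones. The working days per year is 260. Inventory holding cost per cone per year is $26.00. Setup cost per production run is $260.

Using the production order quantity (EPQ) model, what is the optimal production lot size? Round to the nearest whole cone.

d = 30,500/260 = 117.3077 cones/day;  effective holding cost H(1 − d/p) = 26·(1 − 117.3077/356) = 17.43258
Q* = √(2DS / H_eff) = √(2·30,500·260 / 17.43258) ≈ 953.83

954 cones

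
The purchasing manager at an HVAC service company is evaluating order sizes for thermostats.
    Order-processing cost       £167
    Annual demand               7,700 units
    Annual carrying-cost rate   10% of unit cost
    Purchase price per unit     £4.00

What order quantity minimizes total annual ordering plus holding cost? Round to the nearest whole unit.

H = i·C = 0.1 × £4 = £0.4000 per unit-year
Optimal lot size Q* = (2 × 7,700 × £167 / £0.4)^½ ≈ 2,535.65

2,536 units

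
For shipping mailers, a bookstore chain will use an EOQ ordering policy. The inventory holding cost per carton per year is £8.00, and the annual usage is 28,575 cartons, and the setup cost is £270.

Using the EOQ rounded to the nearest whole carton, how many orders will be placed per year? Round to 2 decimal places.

20.57 orders per year

EOQ = √(2DS/H) = √(2 × 28,575 × 270 / 8)
    = √(1,928,812.50) ≈ 1,388.82 → Q = 1,389
N = D/Q = 28,575/1,389 ≈ 20.572 orders/yr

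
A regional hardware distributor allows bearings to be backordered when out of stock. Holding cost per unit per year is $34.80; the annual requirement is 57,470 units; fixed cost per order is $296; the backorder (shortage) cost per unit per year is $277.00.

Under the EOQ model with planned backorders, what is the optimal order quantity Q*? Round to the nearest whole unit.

1,049 units

Basic EOQ = √(2·57,470·296/34.8) = 988.762
Backorder adjustment √((H+b)/b) = √((34.8+277)/277) = 1.0610
Q* = 988.762 × 1.0610 ≈ 1,049.04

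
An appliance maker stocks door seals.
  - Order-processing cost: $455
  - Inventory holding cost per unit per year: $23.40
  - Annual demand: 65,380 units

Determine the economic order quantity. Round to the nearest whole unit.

1,595 units

Optimal lot size Q* = (2 × 65,380 × $455 / $23.4)^½ ≈ 1,594.54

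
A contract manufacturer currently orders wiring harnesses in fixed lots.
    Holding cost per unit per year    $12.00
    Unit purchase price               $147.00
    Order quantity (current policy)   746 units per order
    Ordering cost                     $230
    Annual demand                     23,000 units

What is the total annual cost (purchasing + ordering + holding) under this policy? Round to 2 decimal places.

$3,392,567.15

Annual ordering cost = (D/Q)·S = (23,000/746) × 230 = $7,091.15
Annual holding cost  = (Q/2)·H = (746/2) × 12 = $4,476.00
Purchase cost = D·C = 23,000 × 147 = $3,381,000.00
Total = $7,091.15 + $4,476.00 + $3,381,000.00 = $3,392,567.15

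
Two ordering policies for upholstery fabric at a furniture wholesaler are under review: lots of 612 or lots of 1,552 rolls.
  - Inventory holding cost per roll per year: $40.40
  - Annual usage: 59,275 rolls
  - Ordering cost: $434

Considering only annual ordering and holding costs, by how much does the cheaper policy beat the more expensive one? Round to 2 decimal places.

$6,471.27

TC(Q) = (D/Q)S + (Q/2)H
TC(612) = (59,275/612)×434 + (612/2)×40.4 = $54,397.29
TC(1,552) = (59,275/1,552)×434 + (1,552/2)×40.4 = $47,926.01
Cheaper: Q = 1,552.  Difference = $6,471.27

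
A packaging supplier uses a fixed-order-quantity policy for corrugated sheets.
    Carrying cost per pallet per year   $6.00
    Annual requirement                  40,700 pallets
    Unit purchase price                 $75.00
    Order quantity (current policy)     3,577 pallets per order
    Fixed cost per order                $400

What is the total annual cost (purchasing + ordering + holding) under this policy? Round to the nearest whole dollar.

Annual ordering cost = (D/Q)·S = (40,700/3,577) × 400 = $4,551.30
Annual holding cost  = (Q/2)·H = (3,577/2) × 6 = $10,731.00
Purchase cost = D·C = 40,700 × 75 = $3,052,500.00
Total = $4,551.30 + $10,731.00 + $3,052,500.00 = $3,067,782.30

$3,067,782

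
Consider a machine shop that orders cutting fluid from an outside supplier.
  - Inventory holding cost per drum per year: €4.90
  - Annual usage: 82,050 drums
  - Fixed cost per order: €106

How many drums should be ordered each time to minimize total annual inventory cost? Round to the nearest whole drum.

EOQ = √(2DS/H) = √(2 × 82,050 × 106 / 4.9)
    = √(3,549,918.37) ≈ 1,884.12

1,884 drums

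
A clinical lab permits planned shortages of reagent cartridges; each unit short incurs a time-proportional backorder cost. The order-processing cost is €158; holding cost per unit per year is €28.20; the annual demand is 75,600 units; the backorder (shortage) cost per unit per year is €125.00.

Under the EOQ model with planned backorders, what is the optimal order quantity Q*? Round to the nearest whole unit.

Basic EOQ = √(2·75,600·158/28.2) = 920.407
Backorder adjustment √((H+b)/b) = √((28.2+125)/125) = 1.1071
Q* = 920.407 × 1.1071 ≈ 1,018.95

1,019 units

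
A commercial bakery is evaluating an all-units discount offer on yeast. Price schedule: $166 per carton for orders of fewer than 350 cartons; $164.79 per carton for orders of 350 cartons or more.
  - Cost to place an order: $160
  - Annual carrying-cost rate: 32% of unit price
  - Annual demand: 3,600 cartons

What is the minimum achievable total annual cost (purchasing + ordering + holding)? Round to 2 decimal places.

H₁ = 32%×$166 = $53.1200;  H₂ = 32%×$164.79 = $52.7328
EOQ₁ = √(2×3,600×160/53.1200) = 147.26  (< 350, feasible at tier 1)
EOQ₂ = √(2×3,600×160/52.7328) = 147.80  (< 350 → use Q = 350 at tier-2 price)
TC(tier 1 (EOQ₁), Q≈147.3) = $605,422.67
TC(tier 2, Q≈350.0) = $604,117.95
Minimum at tier 2: $604,117.95

$604,117.95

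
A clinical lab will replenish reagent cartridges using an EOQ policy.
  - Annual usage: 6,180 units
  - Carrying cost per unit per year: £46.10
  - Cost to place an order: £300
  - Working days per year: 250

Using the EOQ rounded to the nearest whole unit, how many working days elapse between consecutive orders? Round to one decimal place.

EOQ = √(2DS/H) = √(2 × 6,180 × 300 / 46.1)
    = √(80,433.84) ≈ 283.61 → Q = 284 units
Cycle time = (working days × Q)/D = (250 × 284) / 6,180 = 11.489 days

11.5 days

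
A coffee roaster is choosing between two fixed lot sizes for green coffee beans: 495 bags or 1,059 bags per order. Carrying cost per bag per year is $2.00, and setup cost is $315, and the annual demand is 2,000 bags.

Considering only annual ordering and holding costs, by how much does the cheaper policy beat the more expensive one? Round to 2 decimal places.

$113.83

For each Q, cost = (D/Q)·S + (Q/2)·H.
TC(495) = (2,000/495)×315 + (495/2)×2 = $1,767.73
TC(1,059) = (2,000/1,059)×315 + (1,059/2)×2 = $1,653.90
Cheaper: Q = 1,059.  Difference = $113.83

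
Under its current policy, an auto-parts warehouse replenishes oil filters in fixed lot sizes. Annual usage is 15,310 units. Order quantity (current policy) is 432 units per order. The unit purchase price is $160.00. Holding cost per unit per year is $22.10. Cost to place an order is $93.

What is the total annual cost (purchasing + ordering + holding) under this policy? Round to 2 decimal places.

Ordering: D/Q × S = 15,310/432 × $93 = $3,295.90
Holding:  Q/2 × H = 432/2 × $22.1 = $4,773.60
Purchase cost = D·C = 15,310 × 160 = $2,449,600.00
Total = $3,295.90 + $4,773.60 + $2,449,600.00 = $2,457,669.50

$2,457,669.50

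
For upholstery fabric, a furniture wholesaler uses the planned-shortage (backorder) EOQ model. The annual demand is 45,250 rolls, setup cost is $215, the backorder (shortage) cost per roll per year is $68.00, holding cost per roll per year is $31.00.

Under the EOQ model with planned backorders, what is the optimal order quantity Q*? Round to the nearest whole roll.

956 rolls

Q* = √(2DS/H) · √((H + b)/b)
   = √(2 × 45,250 × 215 / 31) · √((31 + 68) / 68)
   = 792.251 × 1.2066 ≈ 955.93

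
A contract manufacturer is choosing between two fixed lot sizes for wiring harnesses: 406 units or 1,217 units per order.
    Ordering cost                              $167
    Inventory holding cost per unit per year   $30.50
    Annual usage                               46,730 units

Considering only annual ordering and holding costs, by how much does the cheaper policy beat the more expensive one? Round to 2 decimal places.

Annual cost at Q: ordering D·S/Q plus holding Q·H/2.
TC(406) = (46,730/406)×167 + (406/2)×30.5 = $25,412.95
TC(1,217) = (46,730/1,217)×167 + (1,217/2)×30.5 = $24,971.67
|ΔTC| = |$25,412.95 − $24,971.67| = $441.29

$441.29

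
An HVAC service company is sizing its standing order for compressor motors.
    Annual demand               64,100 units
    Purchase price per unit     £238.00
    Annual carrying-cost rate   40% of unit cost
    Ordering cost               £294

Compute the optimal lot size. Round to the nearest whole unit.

629 units

H = i·C = 0.4 × £238 = £95.2000 per unit-year
Q* = √(2·D·S / H) = √(2·64,100·294 / 95.2) = √395,911.8 ≈ 629.22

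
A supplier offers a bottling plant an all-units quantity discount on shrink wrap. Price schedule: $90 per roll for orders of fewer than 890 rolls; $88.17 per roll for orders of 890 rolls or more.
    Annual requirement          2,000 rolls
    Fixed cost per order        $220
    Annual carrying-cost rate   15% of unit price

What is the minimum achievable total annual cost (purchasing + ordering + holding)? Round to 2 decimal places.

H₁ = 15%×$90 = $13.5000;  H₂ = 15%×$88.17 = $13.2255
EOQ₁ = √(2×2,000×220/13.5000) = 255.31  (< 890, feasible at tier 1)
EOQ₂ = √(2×2,000×220/13.2255) = 257.95  (< 890 → use Q = 890 at tier-2 price)
TC(tier 1 (EOQ₁), Q≈255.3) = $183,446.74
TC(tier 2, Q≈890.0) = $182,719.73
Minimum at tier 2: $182,719.73

$182,719.73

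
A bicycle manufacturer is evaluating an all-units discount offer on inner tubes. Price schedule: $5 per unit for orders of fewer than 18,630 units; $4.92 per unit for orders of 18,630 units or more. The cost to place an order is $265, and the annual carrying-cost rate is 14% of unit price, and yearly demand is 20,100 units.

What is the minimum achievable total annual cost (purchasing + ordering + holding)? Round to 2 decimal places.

$103,230.77

H₁ = 14%×$5 = $0.7000;  H₂ = 14%×$4.92 = $0.6888
EOQ₁ = √(2×20,100×265/0.7000) = 3,901.10  (< 18,630, feasible at tier 1)
EOQ₂ = √(2×20,100×265/0.6888) = 3,932.69  (< 18,630 → use Q = 18,630 at tier-2 price)
TC(tier 1 (EOQ₁), Q≈3,901.1) = $103,230.77
TC(tier 2, Q≈18,630.0) = $105,594.08
Minimum at tier 1 (EOQ₁): $103,230.77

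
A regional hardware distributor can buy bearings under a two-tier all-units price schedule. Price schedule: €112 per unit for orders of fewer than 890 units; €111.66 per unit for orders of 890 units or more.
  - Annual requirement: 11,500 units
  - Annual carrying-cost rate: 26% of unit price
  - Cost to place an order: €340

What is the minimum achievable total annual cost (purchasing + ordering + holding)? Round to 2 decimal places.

H₁ = 26%×€112 = €29.1200;  H₂ = 26%×€111.66 = €29.0316
EOQ₁ = √(2×11,500×340/29.1200) = 518.21  (< 890, feasible at tier 1)
EOQ₂ = √(2×11,500×340/29.0316) = 519.00  (< 890 → use Q = 890 at tier-2 price)
TC(tier 1 (EOQ₁), Q≈518.2) = €1,303,090.34
TC(tier 2, Q≈890.0) = €1,301,402.32
Minimum at tier 2: €1,301,402.32

€1,301,402.32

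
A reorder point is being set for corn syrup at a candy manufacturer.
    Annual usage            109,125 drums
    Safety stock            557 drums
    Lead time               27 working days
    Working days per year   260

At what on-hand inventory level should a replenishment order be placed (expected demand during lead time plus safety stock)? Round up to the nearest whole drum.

Daily demand d = 109,125 / 260 = 419.712 drums/day
Demand during lead time = 419.712 × 27 = 11,332.21
Reorder point = 11,332.21 + 557 = 11,889.21 → round up

11,890 drums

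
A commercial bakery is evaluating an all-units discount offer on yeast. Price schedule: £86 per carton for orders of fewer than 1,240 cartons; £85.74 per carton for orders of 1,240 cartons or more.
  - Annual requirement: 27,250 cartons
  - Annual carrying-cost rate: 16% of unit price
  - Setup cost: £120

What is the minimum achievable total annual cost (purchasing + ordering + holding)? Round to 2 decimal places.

£2,347,557.50

H₁ = 16%×£86 = £13.7600;  H₂ = 16%×£85.74 = £13.7184
EOQ₁ = √(2×27,250×120/13.7600) = 689.41  (< 1,240, feasible at tier 1)
EOQ₂ = √(2×27,250×120/13.7184) = 690.46  (< 1,240 → use Q = 1,240 at tier-2 price)
TC(tier 1 (EOQ₁), Q≈689.4) = £2,352,986.33
TC(tier 2, Q≈1,240.0) = £2,347,557.50
Minimum at tier 2: £2,347,557.50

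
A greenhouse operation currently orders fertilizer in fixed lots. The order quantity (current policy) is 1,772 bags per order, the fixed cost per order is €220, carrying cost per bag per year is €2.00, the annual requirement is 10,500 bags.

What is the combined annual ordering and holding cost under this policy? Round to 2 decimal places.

€3,075.61

Ordering: D/Q × S = 10,500/1,772 × €220 = €1,303.61
Holding:  Q/2 × H = 1,772/2 × €2 = €1,772.00
Total = €1,303.61 + €1,772.00 = €3,075.61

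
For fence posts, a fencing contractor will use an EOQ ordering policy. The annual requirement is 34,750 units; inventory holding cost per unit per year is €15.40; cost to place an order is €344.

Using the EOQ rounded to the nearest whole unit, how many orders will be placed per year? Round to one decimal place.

2DS/H = 2·34,750·344/15.4 = 1,552,467.53
EOQ = √1,552,467.53 ≈ 1,245.98 → Q = 1,246
Orders per year = D/Q = 34,750 / 1,246 = 27.889

27.9 orders per year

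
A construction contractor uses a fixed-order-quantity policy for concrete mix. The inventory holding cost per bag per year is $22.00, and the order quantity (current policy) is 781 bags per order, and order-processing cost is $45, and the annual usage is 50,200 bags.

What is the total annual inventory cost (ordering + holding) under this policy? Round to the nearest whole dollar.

Orders/yr = 50,200/781 = 64.277; ordering cost = 64.277 × $45 = $2,892.45
Average inventory = 781/2 = 390.5; holding cost = 390.5 × $22 = $8,591.00
Total = $2,892.45 + $8,591.00 = $11,483.45

$11,483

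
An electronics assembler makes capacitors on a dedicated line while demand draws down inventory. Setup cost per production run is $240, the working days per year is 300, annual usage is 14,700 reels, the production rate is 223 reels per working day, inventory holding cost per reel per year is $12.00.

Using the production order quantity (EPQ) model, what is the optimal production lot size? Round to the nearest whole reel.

d = 14,700/300 = 49.0000 reels/day;  effective holding cost H(1 − d/p) = 12·(1 − 49.0000/223) = 9.36323
Q* = √(2DS / H_eff) = √(2·14,700·240 / 9.36323) ≈ 868.09

868 reels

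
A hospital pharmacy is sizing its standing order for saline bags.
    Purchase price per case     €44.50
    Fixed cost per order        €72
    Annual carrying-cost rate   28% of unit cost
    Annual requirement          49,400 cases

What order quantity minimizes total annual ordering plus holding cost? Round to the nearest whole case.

Carrying cost H = €44.5 × 28% = €12.4600/case/yr
Q* = √(2·D·S / H) = √(2·49,400·72 / 12.46) = √570,914.9 ≈ 755.59

756 cases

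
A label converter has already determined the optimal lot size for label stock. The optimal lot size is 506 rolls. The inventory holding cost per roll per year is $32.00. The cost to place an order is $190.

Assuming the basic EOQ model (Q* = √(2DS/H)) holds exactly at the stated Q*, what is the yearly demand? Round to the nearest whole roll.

21,561 rolls per year

EOQ relation: Q² = 2DS/H, so rearrange for the unknown.
D = Q²H / (2S) = 506² × 32 / (2 × 190) = 21,560.93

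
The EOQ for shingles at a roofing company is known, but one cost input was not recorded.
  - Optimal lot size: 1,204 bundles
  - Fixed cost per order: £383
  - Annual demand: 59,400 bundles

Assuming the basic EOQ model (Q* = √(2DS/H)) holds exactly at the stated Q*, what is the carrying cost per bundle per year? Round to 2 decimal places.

EOQ relation: Q² = 2DS/H, so rearrange for the unknown.
H = 2DS / Q² = 2 × 59,400 × 383 / 1,204² = 31.3879

£31.39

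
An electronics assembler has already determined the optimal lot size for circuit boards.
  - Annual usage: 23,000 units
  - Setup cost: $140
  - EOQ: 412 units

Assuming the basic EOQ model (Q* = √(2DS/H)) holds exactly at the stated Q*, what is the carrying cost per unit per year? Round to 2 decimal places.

$37.94

Since Q* = (2DS/H)^½, squaring gives Q*²·H = 2DS.
H = 2DS / Q² = 2 × 23,000 × 140 / 412² = 37.9395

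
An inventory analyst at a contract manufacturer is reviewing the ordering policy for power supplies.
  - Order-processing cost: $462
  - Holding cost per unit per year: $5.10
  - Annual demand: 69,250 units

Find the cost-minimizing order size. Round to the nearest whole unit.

Optimal lot size Q* = (2 × 69,250 × $462 / $5.1)^½ ≈ 3,542.10

3,542 units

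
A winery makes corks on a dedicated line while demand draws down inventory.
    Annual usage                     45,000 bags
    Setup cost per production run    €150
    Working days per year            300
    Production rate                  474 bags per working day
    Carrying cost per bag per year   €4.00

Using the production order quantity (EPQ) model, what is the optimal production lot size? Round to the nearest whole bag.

2,222 bags

d = 45,000/300 = 150.0000 bags/day;  effective holding cost H(1 − d/p) = 4·(1 − 150.0000/474) = 2.73418
Q* = √(2DS / H_eff) = √(2·45,000·150 / 2.73418) ≈ 2,222.05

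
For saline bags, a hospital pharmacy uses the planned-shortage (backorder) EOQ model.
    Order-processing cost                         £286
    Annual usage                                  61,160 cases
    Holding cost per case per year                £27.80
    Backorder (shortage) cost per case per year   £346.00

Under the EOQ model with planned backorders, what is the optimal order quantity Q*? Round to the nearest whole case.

1,166 cases

Basic EOQ = √(2·61,160·286/27.8) = 1,121.784
Backorder adjustment √((H+b)/b) = √((27.8+346)/346) = 1.0394
Q* = 1,121.784 × 1.0394 ≈ 1,165.98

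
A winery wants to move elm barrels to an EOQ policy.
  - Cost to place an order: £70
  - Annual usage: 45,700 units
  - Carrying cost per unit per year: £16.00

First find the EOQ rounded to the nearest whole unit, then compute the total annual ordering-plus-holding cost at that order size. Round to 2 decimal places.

£10,117.71

EOQ = √(2DS/H) = √(2 × 45,700 × 70 / 16)
    = √(399,875.00) ≈ 632.36 → Q = 632 units
Annual ordering cost = (D/Q)·S = (45,700/632) × 70 = £5,061.71
Annual holding cost  = (Q/2)·H = (632/2) × 16 = £5,056.00
Total = £5,061.71 + £5,056.00 = £10,117.71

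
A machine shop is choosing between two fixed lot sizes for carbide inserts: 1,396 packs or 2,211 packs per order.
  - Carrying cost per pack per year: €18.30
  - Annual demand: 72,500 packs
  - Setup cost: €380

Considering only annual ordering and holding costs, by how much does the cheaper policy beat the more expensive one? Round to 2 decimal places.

TC(Q) = (D/Q)S + (Q/2)H
TC(1,396) = (72,500/1,396)×380 + (1,396/2)×18.3 = €32,508.36
TC(2,211) = (72,500/2,211)×380 + (2,211/2)×18.3 = €32,691.08
Cheaper: Q = 1,396.  Difference = €182.72

€182.72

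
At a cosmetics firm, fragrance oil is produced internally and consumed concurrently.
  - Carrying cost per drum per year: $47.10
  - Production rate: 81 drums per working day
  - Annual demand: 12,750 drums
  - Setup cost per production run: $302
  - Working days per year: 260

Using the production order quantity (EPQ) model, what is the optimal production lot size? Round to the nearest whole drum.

d = 12,750/260 = 49.0385 drums/day;  effective holding cost H(1 − d/p) = 47.1·(1 − 49.0385/81) = 18.58504
Q* = √(2DS / H_eff) = √(2·12,750·302 / 18.58504) ≈ 643.71

644 drums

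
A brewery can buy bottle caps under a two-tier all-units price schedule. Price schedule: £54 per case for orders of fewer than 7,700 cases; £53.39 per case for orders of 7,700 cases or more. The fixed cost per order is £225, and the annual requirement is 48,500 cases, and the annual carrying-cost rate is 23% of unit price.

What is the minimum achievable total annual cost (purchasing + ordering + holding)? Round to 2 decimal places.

H₁ = 23%×£54 = £12.4200;  H₂ = 23%×£53.39 = £12.2797
EOQ₁ = √(2×48,500×225/12.4200) = 1,325.61  (< 7,700, feasible at tier 1)
EOQ₂ = √(2×48,500×225/12.2797) = 1,333.16  (< 7,700 → use Q = 7,700 at tier-2 price)
TC(tier 1 (EOQ₁), Q≈1,325.6) = £2,635,464.10
TC(tier 2, Q≈7,700.0) = £2,638,109.05
Minimum at tier 1 (EOQ₁): £2,635,464.10

£2,635,464.10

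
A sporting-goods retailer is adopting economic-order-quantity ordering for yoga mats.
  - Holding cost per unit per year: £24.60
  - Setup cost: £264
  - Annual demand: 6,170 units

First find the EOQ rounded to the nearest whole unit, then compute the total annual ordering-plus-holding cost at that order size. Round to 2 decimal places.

EOQ = √(2DS/H) = √(2 × 6,170 × 264 / 24.6)
    = √(132,429.27) ≈ 363.91 → Q = 364 units
Ordering: D/Q × S = 6,170/364 × £264 = £4,474.95
Holding:  Q/2 × H = 364/2 × £24.6 = £4,477.20
Total = £4,474.95 + £4,477.20 = £8,952.15

£8,952.15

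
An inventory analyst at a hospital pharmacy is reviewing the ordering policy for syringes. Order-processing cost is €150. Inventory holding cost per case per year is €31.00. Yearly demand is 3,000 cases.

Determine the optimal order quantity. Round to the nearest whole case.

Optimal lot size Q* = (2 × 3,000 × €150 / €31)^½ ≈ 170.39

170 cases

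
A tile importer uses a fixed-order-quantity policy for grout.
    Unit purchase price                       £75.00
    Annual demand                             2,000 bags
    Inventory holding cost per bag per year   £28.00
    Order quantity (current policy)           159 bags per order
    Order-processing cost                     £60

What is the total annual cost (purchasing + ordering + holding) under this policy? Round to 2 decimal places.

£152,980.72

Annual ordering cost = (D/Q)·S = (2,000/159) × 60 = £754.72
Annual holding cost  = (Q/2)·H = (159/2) × 28 = £2,226.00
Purchase cost = D·C = 2,000 × 75 = £150,000.00
Total = £754.72 + £2,226.00 + £150,000.00 = £152,980.72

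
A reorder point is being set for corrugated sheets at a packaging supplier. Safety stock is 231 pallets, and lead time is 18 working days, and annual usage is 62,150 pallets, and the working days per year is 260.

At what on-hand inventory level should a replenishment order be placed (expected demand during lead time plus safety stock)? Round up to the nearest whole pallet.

4,534 pallets

Daily demand d = 62,150 / 260 = 239.038 pallets/day
Demand during lead time = 239.038 × 18 = 4,302.69
Reorder point = 4,302.69 + 231 = 4,533.69 → round up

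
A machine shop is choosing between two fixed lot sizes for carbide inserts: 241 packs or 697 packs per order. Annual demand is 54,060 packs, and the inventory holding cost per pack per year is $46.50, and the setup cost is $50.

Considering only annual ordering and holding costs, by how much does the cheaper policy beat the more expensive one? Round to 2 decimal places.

$3,264.28

For each Q, cost = (D/Q)·S + (Q/2)·H.
TC(241) = (54,060/241)×50 + (241/2)×46.5 = $16,819.02
TC(697) = (54,060/697)×50 + (697/2)×46.5 = $20,083.30
Cheaper: Q = 241.  Difference = $3,264.28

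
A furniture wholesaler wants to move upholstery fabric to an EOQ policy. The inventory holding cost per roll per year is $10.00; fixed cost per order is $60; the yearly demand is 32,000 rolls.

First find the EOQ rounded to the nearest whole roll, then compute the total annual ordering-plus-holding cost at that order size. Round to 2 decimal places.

$6,196.77

Q* = √(2·D·S / H) = √(2·32,000·60 / 10) = √384,000.0 ≈ 619.68 → Q = 620 rolls
Ordering: D/Q × S = 32,000/620 × $60 = $3,096.77
Holding:  Q/2 × H = 620/2 × $10 = $3,100.00
Total = $3,096.77 + $3,100.00 = $6,196.77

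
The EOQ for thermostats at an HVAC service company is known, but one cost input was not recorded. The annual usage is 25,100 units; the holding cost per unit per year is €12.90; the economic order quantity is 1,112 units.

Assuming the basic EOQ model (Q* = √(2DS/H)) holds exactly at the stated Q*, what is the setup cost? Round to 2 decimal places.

Since Q* = (2DS/H)^½, squaring gives Q*²·H = 2DS.
S = Q²H / (2D) = 1,112² × 12.9 / (2 × 25,100) = 317.7573

€317.76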